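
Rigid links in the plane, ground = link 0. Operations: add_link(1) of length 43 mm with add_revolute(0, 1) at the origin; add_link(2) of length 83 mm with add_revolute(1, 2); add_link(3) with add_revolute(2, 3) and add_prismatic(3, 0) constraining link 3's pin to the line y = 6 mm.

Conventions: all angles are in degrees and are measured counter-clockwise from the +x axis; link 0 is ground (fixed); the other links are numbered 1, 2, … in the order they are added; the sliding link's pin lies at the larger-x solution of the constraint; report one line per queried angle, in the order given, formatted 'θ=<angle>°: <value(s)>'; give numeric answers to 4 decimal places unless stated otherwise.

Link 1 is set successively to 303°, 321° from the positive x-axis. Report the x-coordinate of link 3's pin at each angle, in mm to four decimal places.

geometry: r = 43 mm, L = 83 mm, e = 6 mm
θ=303°: crank pin P = (r cos θ, r sin θ) = (23.419479, -36.062834)
θ=303°: h = r sin θ − e = -36.062834 − 6 = -42.062834
θ=303°: x = r cos θ + √(L² − h²) = 23.419479 + 71.552204 = 94.971683
θ=321°: crank pin P = (r cos θ, r sin θ) = (33.417276, -27.060777)
θ=321°: h = r sin θ − e = -27.060777 − 6 = -33.060777
θ=321°: x = r cos θ + √(L² − h²) = 33.417276 + 76.131367 = 109.548643

θ=303°: 94.9717
θ=321°: 109.5486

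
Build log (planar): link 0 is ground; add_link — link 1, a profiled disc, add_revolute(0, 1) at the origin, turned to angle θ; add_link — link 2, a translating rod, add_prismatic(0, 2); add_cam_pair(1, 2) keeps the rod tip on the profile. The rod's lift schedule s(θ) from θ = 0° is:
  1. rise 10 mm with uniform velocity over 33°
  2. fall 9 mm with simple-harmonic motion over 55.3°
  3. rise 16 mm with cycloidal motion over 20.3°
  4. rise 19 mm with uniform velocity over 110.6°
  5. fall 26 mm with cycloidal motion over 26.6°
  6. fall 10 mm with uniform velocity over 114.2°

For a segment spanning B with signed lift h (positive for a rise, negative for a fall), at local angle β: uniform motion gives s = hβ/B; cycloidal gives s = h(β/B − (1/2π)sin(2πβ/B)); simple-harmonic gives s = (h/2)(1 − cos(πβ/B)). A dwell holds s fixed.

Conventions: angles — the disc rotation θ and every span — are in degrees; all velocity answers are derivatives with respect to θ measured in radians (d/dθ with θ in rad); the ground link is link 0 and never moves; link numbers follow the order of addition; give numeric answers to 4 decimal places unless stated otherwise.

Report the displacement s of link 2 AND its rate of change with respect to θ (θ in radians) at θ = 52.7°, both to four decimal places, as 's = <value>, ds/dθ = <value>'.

seg 1 [0°–33°] uniform, h=10: full span → s += 10 → s = 10.0000
seg 2 [33°–88.3°] simple-harmonic, h=-9: θ=52.7° here. β=19.7, B=55.3. -9/2·(1 − cos(π·0.3562)) = -2.5360 → s = 7.4640
velocity in seg [33°–88.3°] (simple-harmonic), θ in radians: β = 19.7° = 0.3438 rad, B = 55.3° = 0.9652 rad; ds/dθ = (πh/(2B)) sin(πβ/B) = (π·(-9)/(2·0.9652)) sin(π·0.3562) = -13.178726 mm/rad

s = 7.4640, ds/dθ = -13.1787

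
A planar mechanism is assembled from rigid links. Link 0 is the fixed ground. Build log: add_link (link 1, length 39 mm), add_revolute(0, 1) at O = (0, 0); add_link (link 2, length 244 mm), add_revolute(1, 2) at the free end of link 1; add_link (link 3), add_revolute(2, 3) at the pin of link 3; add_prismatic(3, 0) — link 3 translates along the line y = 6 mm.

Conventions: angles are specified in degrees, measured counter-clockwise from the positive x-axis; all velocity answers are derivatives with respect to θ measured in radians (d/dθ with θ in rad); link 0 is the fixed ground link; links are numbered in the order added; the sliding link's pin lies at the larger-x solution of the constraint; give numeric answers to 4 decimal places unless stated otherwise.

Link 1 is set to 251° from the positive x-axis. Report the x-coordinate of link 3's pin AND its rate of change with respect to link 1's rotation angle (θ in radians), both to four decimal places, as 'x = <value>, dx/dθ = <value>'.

geometry: r = 39 mm, L = 244 mm, e = 6 mm
crank pin P = (r cos θ, r sin θ) = (-12.697158, -36.875224)
h = r sin θ − e = -36.875224 − 6 = -42.875224
x = r cos θ + √(L² − h²) = -12.697158 + 240.203487 = 227.506329
dx/dθ = −r sin θ − h·r cos θ/√(L² − h²) (θ in radians; h = -42.875224) = 34.608840

x = 227.5063, dx/dθ = 34.6088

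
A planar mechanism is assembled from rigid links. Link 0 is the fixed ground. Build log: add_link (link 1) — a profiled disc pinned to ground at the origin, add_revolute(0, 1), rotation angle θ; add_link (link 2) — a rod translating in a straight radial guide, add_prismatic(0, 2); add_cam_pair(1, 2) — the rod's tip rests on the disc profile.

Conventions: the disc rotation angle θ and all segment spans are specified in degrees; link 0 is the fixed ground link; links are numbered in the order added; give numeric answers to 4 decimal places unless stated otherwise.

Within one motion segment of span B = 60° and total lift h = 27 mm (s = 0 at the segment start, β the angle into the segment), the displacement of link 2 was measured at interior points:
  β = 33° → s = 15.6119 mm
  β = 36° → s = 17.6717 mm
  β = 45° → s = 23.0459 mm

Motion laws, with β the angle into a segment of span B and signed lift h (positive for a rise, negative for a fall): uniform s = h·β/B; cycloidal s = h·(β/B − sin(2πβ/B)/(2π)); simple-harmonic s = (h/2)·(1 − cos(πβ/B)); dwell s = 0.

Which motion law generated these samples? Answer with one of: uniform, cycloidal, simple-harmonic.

candidates at β/B = r: uniform s = h·r (linear in β); cycloidal s = h·(r − sin(2πr)/(2π)); simple-harmonic s = (h/2)(1 − cos(πr))
β=33°: printed 15.6119 | uniform 14.8500, cycloidal 16.1779, simple-harmonic 15.6119
β=36°: printed 17.6717 | uniform 16.2000, cycloidal 18.7258, simple-harmonic 17.6717
β=45°: printed 23.0459 | uniform 20.2500, cycloidal 24.5472, simple-harmonic 23.0459
only one law matches every sample → simple-harmonic

simple-harmonic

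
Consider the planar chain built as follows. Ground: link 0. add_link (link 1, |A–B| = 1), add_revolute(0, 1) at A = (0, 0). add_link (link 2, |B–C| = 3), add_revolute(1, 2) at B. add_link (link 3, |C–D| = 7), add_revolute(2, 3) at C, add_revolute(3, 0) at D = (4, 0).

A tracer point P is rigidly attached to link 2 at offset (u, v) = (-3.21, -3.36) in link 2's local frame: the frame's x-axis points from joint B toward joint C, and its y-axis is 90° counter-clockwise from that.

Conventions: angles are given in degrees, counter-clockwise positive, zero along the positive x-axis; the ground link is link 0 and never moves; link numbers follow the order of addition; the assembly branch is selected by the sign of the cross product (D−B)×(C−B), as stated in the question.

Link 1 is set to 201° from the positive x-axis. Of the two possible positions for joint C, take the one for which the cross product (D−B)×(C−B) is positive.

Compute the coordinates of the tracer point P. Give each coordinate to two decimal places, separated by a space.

A=(0,0), D=(4.00,0)
B = A + 1.00·(cos201°, sin201°) = (-0.9336, -0.3584)
|BD| = 4.9466
circle(B,3.00) ∩ circle(D,7.00): a=-1.5699, h=2.5564
  candidates: C₊=(-2.6846,2.0776) cross=12.646; C₋=(-2.3142,-3.0218) cross=-12.646
  branch + wants cross > 0 → take C=(-2.6846,2.0776) (cross=12.646)
ex = (C−B)/|BC| = (-0.5837,0.8120); ey = (-0.8120,-0.5837)
P = B + -3.21·ex + -3.36·ey = (3.6683,-1.0038)

3.67 -1.00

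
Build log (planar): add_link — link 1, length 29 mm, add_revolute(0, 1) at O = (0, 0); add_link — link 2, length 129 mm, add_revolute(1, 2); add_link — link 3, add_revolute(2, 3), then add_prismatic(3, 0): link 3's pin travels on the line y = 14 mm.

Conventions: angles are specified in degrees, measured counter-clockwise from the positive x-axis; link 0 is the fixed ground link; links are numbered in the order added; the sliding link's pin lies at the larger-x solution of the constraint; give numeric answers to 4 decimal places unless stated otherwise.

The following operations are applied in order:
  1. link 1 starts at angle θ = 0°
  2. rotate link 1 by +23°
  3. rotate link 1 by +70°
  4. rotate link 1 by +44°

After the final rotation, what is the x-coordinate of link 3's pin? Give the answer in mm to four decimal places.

geometry: r = 29 mm, L = 129 mm, e = 14 mm; θ starts at 0°
rotate link 1 by +23°: θ ← 0° +23° = 23°
rotate link 1 by +70°: θ ← 23° +70° = 93°
rotate link 1 by +44°: θ ← 93° +44° = 137°
crank pin P = (r cos θ, r sin θ) = (-21.209257, 19.777952)
h = r sin θ − e = 19.777952 − 14 = 5.777952
x = r cos θ + √(L² − h²) = -21.209257 + 128.870537 = 107.661279

107.6613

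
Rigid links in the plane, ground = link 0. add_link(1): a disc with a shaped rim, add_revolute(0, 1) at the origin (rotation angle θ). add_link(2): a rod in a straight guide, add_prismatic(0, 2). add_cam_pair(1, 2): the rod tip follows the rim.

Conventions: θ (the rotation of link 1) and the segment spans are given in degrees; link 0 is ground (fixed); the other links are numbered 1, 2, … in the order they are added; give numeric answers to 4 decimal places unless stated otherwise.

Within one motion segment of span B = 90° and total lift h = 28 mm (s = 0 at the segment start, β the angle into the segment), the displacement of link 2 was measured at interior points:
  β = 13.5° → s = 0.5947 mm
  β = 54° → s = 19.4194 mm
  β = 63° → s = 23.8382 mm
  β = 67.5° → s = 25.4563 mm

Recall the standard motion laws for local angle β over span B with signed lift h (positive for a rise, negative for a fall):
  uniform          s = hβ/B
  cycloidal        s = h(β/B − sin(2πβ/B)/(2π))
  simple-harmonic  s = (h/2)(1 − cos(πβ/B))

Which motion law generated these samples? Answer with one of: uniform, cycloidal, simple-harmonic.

candidates at β/B = r: uniform s = h·r (linear in β); cycloidal s = h·(r − sin(2πr)/(2π)); simple-harmonic s = (h/2)(1 − cos(πr))
β=13.5°: printed 0.5947 | uniform 4.2000, cycloidal 0.5947, simple-harmonic 1.5259
β=54°: printed 19.4194 | uniform 16.8000, cycloidal 19.4194, simple-harmonic 18.3262
β=63°: printed 23.8382 | uniform 19.6000, cycloidal 23.8382, simple-harmonic 22.2290
β=67.5°: printed 25.4563 | uniform 21.0000, cycloidal 25.4563, simple-harmonic 23.8995
only one law matches every sample → cycloidal

cycloidal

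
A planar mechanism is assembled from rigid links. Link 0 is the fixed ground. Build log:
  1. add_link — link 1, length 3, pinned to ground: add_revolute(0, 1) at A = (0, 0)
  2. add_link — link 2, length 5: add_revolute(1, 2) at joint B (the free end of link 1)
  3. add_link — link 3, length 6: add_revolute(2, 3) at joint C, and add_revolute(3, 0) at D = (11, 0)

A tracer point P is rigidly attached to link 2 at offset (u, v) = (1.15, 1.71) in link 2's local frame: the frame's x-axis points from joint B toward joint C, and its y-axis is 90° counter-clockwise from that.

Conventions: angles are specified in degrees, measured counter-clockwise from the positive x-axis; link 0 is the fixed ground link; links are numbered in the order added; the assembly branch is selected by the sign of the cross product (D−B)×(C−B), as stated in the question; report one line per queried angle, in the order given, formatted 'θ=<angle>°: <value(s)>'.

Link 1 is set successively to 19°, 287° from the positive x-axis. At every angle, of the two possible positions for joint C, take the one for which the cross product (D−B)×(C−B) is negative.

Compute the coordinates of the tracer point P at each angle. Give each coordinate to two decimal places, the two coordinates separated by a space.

A=(0,0), D=(11.00,0)
θ=19°: B = A + 3.00·(cos19°, sin19°) = (2.8366, 0.9767)
θ=19°: |BD| = 8.2217
θ=19°: circle(B,5.00) ∩ circle(D,6.00): a=3.4419, h=3.6268
θ=19°:   candidates: C₊=(6.6849,4.1689) cross=29.818; C₋=(5.8232,-3.0333) cross=-29.818
θ=19°:   branch - wants cross < 0 → take C=(5.8232,-3.0333) (cross=-29.818)
θ=19°: ex = (C−B)/|BC| = (0.5973,-0.8020); ey = (0.8020,0.5973)
θ=19°: P = B + 1.15·ex + 1.71·ey = (4.8949,1.0758)
θ=287°: B = A + 3.00·(cos287°, sin287°) = (0.8771, -2.8689)
θ=287°: |BD| = 10.5216
θ=287°: circle(B,5.00) ∩ circle(D,6.00): a=4.7381, h=1.5971
θ=287°:   candidates: C₊=(5.0001,-0.0404) cross=16.805; C₋=(5.8711,-3.1136) cross=-16.805
θ=287°:   branch - wants cross < 0 → take C=(5.8711,-3.1136) (cross=-16.805)
θ=287°: ex = (C−B)/|BC| = (0.9988,-0.0489); ey = (0.0489,0.9988)
θ=287°: P = B + 1.15·ex + 1.71·ey = (2.1094,-1.2172)

θ=19°: 4.89 1.08
θ=287°: 2.11 -1.22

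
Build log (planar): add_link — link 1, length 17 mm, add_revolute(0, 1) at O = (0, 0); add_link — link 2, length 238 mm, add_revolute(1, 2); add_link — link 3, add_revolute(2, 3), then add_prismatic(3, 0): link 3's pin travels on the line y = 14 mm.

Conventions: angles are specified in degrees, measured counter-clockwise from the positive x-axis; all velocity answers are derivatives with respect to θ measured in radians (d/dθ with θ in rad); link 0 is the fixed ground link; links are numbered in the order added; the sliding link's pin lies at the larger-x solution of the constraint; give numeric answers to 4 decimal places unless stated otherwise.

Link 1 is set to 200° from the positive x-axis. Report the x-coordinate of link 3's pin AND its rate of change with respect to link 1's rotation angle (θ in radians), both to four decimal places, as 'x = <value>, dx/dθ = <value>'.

geometry: r = 17 mm, L = 238 mm, e = 14 mm
crank pin P = (r cos θ, r sin θ) = (-15.974775, -5.814342)
h = r sin θ − e = -5.814342 − 14 = -19.814342
x = r cos θ + √(L² − h²) = -15.974775 + 237.173759 = 221.198984
dx/dθ = −r sin θ − h·r cos θ/√(L² − h²) (θ in radians; h = -19.814342) = 4.479753

x = 221.1990, dx/dθ = 4.4798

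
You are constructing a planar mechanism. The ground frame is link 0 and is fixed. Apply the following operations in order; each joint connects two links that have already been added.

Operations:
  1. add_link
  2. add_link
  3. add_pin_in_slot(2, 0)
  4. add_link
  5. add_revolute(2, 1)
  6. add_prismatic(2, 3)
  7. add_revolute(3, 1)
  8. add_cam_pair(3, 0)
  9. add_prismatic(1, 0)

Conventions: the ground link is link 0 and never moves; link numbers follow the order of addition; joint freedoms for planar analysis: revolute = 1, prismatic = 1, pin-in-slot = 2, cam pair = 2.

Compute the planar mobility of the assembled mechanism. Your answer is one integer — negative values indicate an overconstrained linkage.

ground; <1,0,0>
#1 <2,0,0>
#2 <3,0,0>
PS:2↔0 J2 <3,0,1>
#3 <4,0,1>
R:2↔1 J1 <4,1,1>
P:2↔3 J1 <4,2,1>
R:3↔1 J1 <4,3,1>
C:3↔0 J2 <4,3,2>
P:1↔0 J1 <4,4,2>
3×3 − 2×4 − 1×2 = -1

M = -1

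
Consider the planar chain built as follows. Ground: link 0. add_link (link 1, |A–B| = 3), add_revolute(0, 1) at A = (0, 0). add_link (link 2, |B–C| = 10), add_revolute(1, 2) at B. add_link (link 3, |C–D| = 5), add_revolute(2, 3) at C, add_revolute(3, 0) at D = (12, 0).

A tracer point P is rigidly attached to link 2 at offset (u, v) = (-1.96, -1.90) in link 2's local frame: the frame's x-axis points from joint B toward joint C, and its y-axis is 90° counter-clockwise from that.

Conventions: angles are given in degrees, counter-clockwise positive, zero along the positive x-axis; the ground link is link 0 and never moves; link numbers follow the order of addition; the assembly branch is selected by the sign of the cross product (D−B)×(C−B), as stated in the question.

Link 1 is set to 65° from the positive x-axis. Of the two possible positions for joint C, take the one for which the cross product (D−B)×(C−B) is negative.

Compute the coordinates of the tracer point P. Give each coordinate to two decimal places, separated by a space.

A=(0,0), D=(12.00,0)
B = A + 3.00·(cos65°, sin65°) = (1.2679, 2.7189)
|BD| = 11.0712
circle(B,10.00) ∩ circle(D,5.00): a=8.9228, h=4.5149
  candidates: C₊=(11.0262,4.9042) cross=49.985; C₋=(8.8086,-3.8490) cross=-49.985
  branch - wants cross < 0 → take C=(8.8086,-3.8490) (cross=-49.985)
ex = (C−B)/|BC| = (0.7541,-0.6568); ey = (0.6568,0.7541)
P = B + -1.96·ex + -1.90·ey = (-1.4580,2.5735)

-1.46 2.57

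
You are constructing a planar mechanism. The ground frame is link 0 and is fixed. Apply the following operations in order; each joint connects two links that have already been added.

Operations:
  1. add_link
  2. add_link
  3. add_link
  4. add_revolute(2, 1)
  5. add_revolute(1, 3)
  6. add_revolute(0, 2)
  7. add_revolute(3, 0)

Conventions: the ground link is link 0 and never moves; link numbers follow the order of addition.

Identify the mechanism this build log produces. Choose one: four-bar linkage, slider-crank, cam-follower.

links: 4 (incl. ground); joints: 4 revolute, 0 prismatic, 0 higher (cam) pair, forming one closed loop
4 links in a single 4R loop → four-bar linkage

four-bar linkage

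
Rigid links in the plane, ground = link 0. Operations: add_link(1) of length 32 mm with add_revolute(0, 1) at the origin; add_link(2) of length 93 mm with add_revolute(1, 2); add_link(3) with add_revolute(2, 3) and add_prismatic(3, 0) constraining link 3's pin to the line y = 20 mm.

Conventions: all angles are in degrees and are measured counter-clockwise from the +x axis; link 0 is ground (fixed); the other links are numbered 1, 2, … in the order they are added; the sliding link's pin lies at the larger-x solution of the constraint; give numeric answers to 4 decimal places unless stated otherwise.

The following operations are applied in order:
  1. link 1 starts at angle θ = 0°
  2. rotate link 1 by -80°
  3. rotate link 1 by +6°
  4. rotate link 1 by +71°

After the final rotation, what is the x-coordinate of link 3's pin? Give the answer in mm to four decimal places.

geometry: r = 32 mm, L = 93 mm, e = 20 mm; θ starts at 0°
rotate link 1 by -80°: θ ← 0° -80° = -80°
rotate link 1 by +6°: θ ← -80° +6° = -74°
rotate link 1 by +71°: θ ← -74° +71° = -3°
crank pin P = (r cos θ, r sin θ) = (31.956145, -1.674751)
h = r sin θ − e = -1.674751 − 20 = -21.674751
x = r cos θ + √(L² − h²) = 31.956145 + 90.438958 = 122.395103

122.3951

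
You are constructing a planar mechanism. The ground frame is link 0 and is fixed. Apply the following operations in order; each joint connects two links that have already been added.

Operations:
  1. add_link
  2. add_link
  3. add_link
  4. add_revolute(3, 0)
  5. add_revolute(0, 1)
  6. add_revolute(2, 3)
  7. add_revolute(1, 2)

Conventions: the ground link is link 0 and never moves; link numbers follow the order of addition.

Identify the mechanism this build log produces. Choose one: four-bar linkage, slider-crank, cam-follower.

links: 4 (incl. ground); joints: 4 revolute, 0 prismatic, 0 higher (cam) pair, forming one closed loop
4 links in a single 4R loop → four-bar linkage

four-bar linkage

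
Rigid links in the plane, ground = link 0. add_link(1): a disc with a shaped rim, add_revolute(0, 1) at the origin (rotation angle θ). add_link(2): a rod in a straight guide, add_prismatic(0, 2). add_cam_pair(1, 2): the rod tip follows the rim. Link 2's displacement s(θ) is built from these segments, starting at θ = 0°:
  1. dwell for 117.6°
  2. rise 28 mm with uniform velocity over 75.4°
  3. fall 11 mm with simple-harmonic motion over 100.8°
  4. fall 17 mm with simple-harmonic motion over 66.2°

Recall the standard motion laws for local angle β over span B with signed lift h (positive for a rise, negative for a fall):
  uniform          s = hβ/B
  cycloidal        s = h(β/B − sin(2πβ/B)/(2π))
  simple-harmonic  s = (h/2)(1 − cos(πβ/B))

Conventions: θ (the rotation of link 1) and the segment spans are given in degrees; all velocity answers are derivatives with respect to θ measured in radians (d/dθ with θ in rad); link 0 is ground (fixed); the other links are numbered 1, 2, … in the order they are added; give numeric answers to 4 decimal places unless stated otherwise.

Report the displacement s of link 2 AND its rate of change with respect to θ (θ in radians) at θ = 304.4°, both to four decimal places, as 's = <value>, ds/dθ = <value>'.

segment 1 (0° to 117.6°, dwell): s unchanged at 0.0000
segment 2 (117.6° to 193°, uniform, h = 28) is passed completely: s = 0.0000 + (28) = 28.0000
segment 3 (193° to 293.8°, simple-harmonic, h = -11) is passed completely: s = 28.0000 + (-11) = 17.0000
θ = 304.4° falls in segment 4 (293.8° to 360°, simple-harmonic, h = -17): β = 304.4 − 293.8 = 10.6°, B = 66.2°; Δs = -17/2·(1 − cos(π·0.1601)) = -1.0529; s = 17.0000 − 1.0529 = 15.9471
velocity in seg [293.8°–360°] (simple-harmonic), θ in radians: β = 10.6° = 0.1850 rad, B = 66.2° = 1.1554 rad; ds/dθ = (πh/(2B)) sin(πβ/B) = (π·(-17)/(2·1.1554)) sin(π·0.1601) = -11.141874 mm/rad

s = 15.9471, ds/dθ = -11.1419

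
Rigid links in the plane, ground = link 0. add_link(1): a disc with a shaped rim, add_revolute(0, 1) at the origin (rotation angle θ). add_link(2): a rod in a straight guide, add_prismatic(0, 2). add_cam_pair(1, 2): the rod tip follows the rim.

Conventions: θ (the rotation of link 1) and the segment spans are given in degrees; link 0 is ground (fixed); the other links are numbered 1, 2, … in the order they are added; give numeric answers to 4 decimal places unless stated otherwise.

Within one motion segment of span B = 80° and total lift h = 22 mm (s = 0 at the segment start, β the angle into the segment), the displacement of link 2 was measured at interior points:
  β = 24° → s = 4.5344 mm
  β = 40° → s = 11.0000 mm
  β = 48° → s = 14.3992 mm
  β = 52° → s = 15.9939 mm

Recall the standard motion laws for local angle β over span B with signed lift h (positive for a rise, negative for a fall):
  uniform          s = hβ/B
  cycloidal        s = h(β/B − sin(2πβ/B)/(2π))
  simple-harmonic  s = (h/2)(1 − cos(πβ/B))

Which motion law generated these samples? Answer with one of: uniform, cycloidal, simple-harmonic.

candidates at β/B = r: uniform s = h·r (linear in β); cycloidal s = h·(r − sin(2πr)/(2π)); simple-harmonic s = (h/2)(1 − cos(πr))
β=24°: printed 4.5344 | uniform 6.6000, cycloidal 3.2700, simple-harmonic 4.5344
β=40°: printed 11.0000 | uniform 11.0000, cycloidal 11.0000, simple-harmonic 11.0000
β=48°: printed 14.3992 | uniform 13.2000, cycloidal 15.2581, simple-harmonic 14.3992
β=52°: printed 15.9939 | uniform 14.3000, cycloidal 17.1327, simple-harmonic 15.9939
only one law matches every sample → simple-harmonic

simple-harmonic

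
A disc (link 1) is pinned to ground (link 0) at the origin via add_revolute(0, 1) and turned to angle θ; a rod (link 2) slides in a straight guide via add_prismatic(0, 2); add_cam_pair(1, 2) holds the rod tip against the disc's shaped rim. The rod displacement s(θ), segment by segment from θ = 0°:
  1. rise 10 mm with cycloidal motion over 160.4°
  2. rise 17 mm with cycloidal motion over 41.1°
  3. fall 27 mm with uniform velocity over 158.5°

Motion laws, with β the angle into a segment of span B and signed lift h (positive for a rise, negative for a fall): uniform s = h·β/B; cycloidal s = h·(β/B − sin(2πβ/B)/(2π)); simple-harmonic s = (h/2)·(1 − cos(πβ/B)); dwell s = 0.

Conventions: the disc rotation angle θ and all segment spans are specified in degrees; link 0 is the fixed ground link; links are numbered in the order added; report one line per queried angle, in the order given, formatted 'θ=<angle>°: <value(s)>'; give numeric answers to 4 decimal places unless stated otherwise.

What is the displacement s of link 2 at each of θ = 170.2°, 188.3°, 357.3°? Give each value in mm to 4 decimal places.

segment 1 (0° to 160.4°, cycloidal, h = 10) is passed completely: s = 0.0000 + (10) = 10.0000
θ = 170.2° falls in segment 2 (160.4° to 201.5°, cycloidal, h = 17): β = 170.2 − 160.4 = 9.8°, B = 41.1°; Δs = 17·(0.2384 − sin(2π·0.2384)/(2π)) = 1.3550; s = 10.0000 + 1.3550 = 11.3550
θ = 188.3° falls in segment 2 (160.4° to 201.5°, cycloidal, h = 17): β = 188.3 − 160.4 = 27.9°, B = 41.1°; Δs = 17·(0.6788 − sin(2π·0.6788)/(2π)) = 13.9798; s = 10.0000 + 13.9798 = 23.9798
segment 2 (160.4° to 201.5°, cycloidal, h = 17) is passed completely: s = 10.0000 + (17) = 27.0000
θ = 357.3° falls in segment 3 (201.5° to 360°, uniform, h = -27): β = 357.3 − 201.5 = 155.8°, B = 158.5°; Δs = -27·155.8/158.5 = -26.5401; s = 27.0000 − 26.5401 = 0.4599

θ=170.2°: 11.3550
θ=188.3°: 23.9798
θ=357.3°: 0.4599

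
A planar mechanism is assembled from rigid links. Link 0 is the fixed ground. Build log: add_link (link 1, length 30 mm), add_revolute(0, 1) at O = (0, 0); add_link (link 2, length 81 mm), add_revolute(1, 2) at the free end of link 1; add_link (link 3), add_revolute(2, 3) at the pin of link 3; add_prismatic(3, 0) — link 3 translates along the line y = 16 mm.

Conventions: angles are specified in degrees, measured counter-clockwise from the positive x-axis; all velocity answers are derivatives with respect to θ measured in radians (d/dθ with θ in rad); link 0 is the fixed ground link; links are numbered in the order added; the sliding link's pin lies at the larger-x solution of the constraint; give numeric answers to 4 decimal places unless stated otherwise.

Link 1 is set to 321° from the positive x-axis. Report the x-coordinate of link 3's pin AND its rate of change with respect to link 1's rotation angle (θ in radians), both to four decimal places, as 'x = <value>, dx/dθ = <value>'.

geometry: r = 30 mm, L = 81 mm, e = 16 mm
crank pin P = (r cos θ, r sin θ) = (23.314379, -18.879612)
h = r sin θ − e = -18.879612 − 16 = -34.879612
x = r cos θ + √(L² − h²) = 23.314379 + 73.105490 = 96.419869
dx/dθ = −r sin θ − h·r cos θ/√(L² − h²) (θ in radians; h = -34.879612) = 30.003215

x = 96.4199, dx/dθ = 30.0032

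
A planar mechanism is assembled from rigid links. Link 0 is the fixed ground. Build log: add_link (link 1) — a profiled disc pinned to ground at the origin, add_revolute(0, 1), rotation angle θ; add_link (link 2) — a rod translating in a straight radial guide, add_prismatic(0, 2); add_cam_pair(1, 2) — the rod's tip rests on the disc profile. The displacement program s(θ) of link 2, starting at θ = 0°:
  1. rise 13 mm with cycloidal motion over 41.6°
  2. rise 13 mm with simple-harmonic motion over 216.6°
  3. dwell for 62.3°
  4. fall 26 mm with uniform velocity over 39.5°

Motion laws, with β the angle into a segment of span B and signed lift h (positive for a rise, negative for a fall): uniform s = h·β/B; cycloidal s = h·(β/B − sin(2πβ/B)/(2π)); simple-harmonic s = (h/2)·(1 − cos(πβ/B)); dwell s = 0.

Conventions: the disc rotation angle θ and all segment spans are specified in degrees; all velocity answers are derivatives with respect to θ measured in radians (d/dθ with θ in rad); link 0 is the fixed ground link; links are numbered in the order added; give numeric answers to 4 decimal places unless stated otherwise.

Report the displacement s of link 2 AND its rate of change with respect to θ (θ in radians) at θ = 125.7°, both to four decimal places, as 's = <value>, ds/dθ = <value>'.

seg 1 [0°–41.6°] cycloidal, h=13: full span → s += 13 → s = 13.0000
seg 2 [41.6°–258.2°] simple-harmonic, h=13: θ=125.7° here. β=84.1, B=216.6. 13/2·(1 − cos(π·0.3883)) = 4.2651 → s = 17.2651
velocity in seg [41.6°–258.2°] (simple-harmonic), θ in radians: β = 84.1° = 1.4678 rad, B = 216.6° = 3.7804 rad; ds/dθ = (πh/(2B)) sin(πβ/B) = (π·13/(2·3.7804)) sin(π·0.3883) = 5.072320 mm/rad

s = 17.2651, ds/dθ = 5.0723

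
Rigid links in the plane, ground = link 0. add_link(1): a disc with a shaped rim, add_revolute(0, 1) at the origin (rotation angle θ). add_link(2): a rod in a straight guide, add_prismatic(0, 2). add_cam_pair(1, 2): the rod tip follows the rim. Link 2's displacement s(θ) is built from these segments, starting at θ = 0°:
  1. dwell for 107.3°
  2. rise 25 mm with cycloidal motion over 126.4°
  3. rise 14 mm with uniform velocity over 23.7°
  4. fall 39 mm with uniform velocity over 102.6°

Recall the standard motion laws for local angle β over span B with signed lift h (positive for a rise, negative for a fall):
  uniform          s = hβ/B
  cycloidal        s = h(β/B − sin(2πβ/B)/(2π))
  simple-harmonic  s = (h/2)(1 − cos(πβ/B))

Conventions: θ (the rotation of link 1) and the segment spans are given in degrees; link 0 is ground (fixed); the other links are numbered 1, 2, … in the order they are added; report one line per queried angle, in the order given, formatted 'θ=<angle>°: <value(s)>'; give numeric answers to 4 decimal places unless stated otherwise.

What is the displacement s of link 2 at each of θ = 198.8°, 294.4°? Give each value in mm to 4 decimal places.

segment 1 (0° to 107.3°, dwell): s unchanged at 0.0000
θ = 198.8° falls in segment 2 (107.3° to 233.7°, cycloidal, h = 25): β = 198.8 − 107.3 = 91.5°, B = 126.4°; Δs = 25·(0.7239 − sin(2π·0.7239)/(2π)) = 22.0228; s = 0.0000 + 22.0228 = 22.0228
segment 2 (107.3° to 233.7°, cycloidal, h = 25) is passed completely: s = 0.0000 + (25) = 25.0000
segment 3 (233.7° to 257.4°, uniform, h = 14) is passed completely: s = 25.0000 + (14) = 39.0000
θ = 294.4° falls in segment 4 (257.4° to 360°, uniform, h = -39): β = 294.4 − 257.4 = 37°, B = 102.6°; Δs = -39·37/102.6 = -14.0643; s = 39.0000 − 14.0643 = 24.9357

θ=198.8°: 22.0228
θ=294.4°: 24.9357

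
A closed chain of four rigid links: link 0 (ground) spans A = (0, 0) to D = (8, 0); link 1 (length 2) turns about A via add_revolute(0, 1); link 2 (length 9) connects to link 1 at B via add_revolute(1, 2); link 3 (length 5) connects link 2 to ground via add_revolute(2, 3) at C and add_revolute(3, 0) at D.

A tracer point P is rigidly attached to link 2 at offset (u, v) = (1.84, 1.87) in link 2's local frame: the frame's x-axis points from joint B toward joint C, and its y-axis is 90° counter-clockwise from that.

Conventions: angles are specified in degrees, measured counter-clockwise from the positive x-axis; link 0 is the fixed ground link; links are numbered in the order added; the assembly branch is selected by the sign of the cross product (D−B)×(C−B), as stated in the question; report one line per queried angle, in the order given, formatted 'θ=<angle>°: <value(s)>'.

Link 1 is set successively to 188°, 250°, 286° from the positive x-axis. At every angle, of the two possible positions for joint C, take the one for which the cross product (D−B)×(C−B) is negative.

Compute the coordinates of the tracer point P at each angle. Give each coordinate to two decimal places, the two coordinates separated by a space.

A=(0,0), D=(8.00,0)
θ=188°: B = A + 2.00·(cos188°, sin188°) = (-1.9805, -0.2783)
θ=188°: |BD| = 9.9844
θ=188°: circle(B,9.00) ∩ circle(D,5.00): a=7.7966, h=4.4959
θ=188°:   candidates: C₊=(5.6877,4.4332) cross=44.889; C₋=(5.9383,-4.5552) cross=-44.889
θ=188°:   branch - wants cross < 0 → take C=(5.9383,-4.5552) (cross=-44.889)
θ=188°: ex = (C−B)/|BC| = (0.8799,-0.4752); ey = (0.4752,0.8799)
θ=188°: P = B + 1.84·ex + 1.87·ey = (0.5271,0.4926)
θ=250°: B = A + 2.00·(cos250°, sin250°) = (-0.6840, -1.8794)
θ=250°: |BD| = 8.8851
θ=250°: circle(B,9.00) ∩ circle(D,5.00): a=7.5939, h=4.8304
θ=250°:   candidates: C₊=(5.7163,4.4480) cross=42.919; C₋=(7.7598,-4.9942) cross=-42.919
θ=250°:   branch - wants cross < 0 → take C=(7.7598,-4.9942) (cross=-42.919)
θ=250°: ex = (C−B)/|BC| = (0.9382,-0.3461); ey = (0.3461,0.9382)
θ=250°: P = B + 1.84·ex + 1.87·ey = (1.6894,-0.7618)
θ=286°: B = A + 2.00·(cos286°, sin286°) = (0.5513, -1.9225)
θ=286°: |BD| = 7.6928
θ=286°: circle(B,9.00) ∩ circle(D,5.00): a=7.4862, h=4.9957
θ=286°:   candidates: C₊=(6.5514,4.7856) cross=38.431; C₋=(9.0484,-4.8889) cross=-38.431
θ=286°:   branch - wants cross < 0 → take C=(9.0484,-4.8889) (cross=-38.431)
θ=286°: ex = (C−B)/|BC| = (0.9441,-0.3296); ey = (0.3296,0.9441)
θ=286°: P = B + 1.84·ex + 1.87·ey = (2.9048,-0.7635)

θ=188°: 0.53 0.49
θ=250°: 1.69 -0.76
θ=286°: 2.90 -0.76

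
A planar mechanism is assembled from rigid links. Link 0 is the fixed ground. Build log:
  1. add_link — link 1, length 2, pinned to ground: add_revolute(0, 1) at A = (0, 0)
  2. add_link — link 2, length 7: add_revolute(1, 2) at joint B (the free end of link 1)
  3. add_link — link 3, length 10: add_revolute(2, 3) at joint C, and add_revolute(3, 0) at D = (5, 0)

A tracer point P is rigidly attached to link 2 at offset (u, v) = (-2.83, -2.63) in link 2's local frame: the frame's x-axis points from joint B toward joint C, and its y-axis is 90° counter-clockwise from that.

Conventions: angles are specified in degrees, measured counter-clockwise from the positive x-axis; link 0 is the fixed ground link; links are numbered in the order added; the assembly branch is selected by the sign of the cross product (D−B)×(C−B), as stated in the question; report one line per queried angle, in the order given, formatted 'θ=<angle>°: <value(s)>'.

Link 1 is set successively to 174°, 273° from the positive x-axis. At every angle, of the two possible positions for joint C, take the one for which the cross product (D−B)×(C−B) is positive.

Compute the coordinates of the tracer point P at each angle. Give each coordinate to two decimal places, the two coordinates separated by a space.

A=(0,0), D=(5.00,0)
θ=174°: B = A + 2.00·(cos174°, sin174°) = (-1.9890, 0.2091)
θ=174°: |BD| = 6.9922
θ=174°: circle(B,7.00) ∩ circle(D,10.00): a=-0.1509, h=6.9984
θ=174°:   candidates: C₊=(-1.9306,7.2088) cross=48.934; C₋=(-2.3491,-6.7817) cross=-48.934
θ=174°:   branch + wants cross > 0 → take C=(-1.9306,7.2088) (cross=48.934)
θ=174°: ex = (C−B)/|BC| = (0.0084,1.0000); ey = (-1.0000,0.0084)
θ=174°: P = B + -2.83·ex + -2.63·ey = (0.6172,-2.6428)
θ=273°: B = A + 2.00·(cos273°, sin273°) = (0.1047, -1.9973)
θ=273°: |BD| = 5.2871
θ=273°: circle(B,7.00) ∩ circle(D,10.00): a=-2.1795, h=6.6520
θ=273°:   candidates: C₊=(-4.4262,3.3385) cross=35.170; C₋=(0.5995,-8.9797) cross=-35.170
θ=273°:   branch + wants cross > 0 → take C=(-4.4262,3.3385) (cross=35.170)
θ=273°: ex = (C−B)/|BC| = (-0.6473,0.7623); ey = (-0.7623,-0.6473)
θ=273°: P = B + -2.83·ex + -2.63·ey = (3.9412,-2.4521)

θ=174°: 0.62 -2.64
θ=273°: 3.94 -2.45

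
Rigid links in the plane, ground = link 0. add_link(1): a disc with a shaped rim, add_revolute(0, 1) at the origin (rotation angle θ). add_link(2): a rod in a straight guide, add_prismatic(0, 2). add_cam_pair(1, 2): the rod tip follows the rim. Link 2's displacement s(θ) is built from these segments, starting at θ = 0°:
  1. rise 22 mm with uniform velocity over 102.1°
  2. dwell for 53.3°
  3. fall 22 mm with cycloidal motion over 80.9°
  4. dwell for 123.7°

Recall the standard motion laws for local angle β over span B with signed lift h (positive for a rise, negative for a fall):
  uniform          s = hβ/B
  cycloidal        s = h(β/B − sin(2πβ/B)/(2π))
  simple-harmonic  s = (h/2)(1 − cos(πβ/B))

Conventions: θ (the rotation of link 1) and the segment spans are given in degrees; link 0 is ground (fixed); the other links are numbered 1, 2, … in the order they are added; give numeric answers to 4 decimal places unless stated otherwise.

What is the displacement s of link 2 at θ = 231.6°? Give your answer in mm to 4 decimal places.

segment 1 (0° to 102.1°, uniform, h = 22) is passed completely: s = 0.0000 + (22) = 22.0000
segment 2 (102.1° to 155.4°, dwell): s unchanged at 22.0000
θ = 231.6° falls in segment 3 (155.4° to 236.3°, cycloidal, h = -22): β = 231.6 − 155.4 = 76.2°, B = 80.9°; Δs = -22·(0.9419 − sin(2π·0.9419)/(2π)) = -21.9718; s = 22.0000 − 21.9718 = 0.0282

0.0282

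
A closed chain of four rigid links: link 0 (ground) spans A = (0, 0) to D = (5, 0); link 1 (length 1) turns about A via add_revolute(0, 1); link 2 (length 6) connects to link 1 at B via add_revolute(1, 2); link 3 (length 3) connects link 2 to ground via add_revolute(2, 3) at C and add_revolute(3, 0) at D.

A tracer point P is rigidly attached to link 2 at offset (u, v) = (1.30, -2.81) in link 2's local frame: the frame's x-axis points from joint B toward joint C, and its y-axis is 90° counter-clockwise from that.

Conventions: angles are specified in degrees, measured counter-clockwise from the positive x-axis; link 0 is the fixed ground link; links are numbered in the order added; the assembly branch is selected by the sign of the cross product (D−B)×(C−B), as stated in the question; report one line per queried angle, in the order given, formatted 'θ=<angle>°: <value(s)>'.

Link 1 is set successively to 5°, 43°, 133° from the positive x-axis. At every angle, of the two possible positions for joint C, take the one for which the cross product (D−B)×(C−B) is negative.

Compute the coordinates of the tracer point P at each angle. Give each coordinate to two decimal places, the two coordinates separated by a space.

A=(0,0), D=(5.00,0)
θ=5°: B = A + 1.00·(cos5°, sin5°) = (0.9962, 0.0872)
θ=5°: |BD| = 4.0048
θ=5°: circle(B,6.00) ∩ circle(D,3.00): a=5.3734, h=2.6696
θ=5°:   candidates: C₊=(6.4264,2.6392) cross=10.691; C₋=(6.3102,-2.6988) cross=-10.691
θ=5°:   branch - wants cross < 0 → take C=(6.3102,-2.6988) (cross=-10.691)
θ=5°: ex = (C−B)/|BC| = (0.8857,-0.4643); ey = (0.4643,0.8857)
θ=5°: P = B + 1.30·ex + -2.81·ey = (0.8428,-3.0052)
θ=43°: B = A + 1.00·(cos43°, sin43°) = (0.7314, 0.6820)
θ=43°: |BD| = 4.3228
θ=43°: circle(B,6.00) ∩ circle(D,3.00): a=5.2844, h=2.8417
θ=43°:   candidates: C₊=(6.3979,2.6544) cross=12.284; C₋=(5.5012,-2.9578) cross=-12.284
θ=43°:   branch - wants cross < 0 → take C=(5.5012,-2.9578) (cross=-12.284)
θ=43°: ex = (C−B)/|BC| = (0.7950,-0.6066); ey = (0.6066,0.7950)
θ=43°: P = B + 1.30·ex + -2.81·ey = (0.0602,-2.3405)
θ=133°: B = A + 1.00·(cos133°, sin133°) = (-0.6820, 0.7314)
θ=133°: |BD| = 5.7289
θ=133°: circle(B,6.00) ∩ circle(D,3.00): a=5.2209, h=2.9567
θ=133°:   candidates: C₊=(4.8737,2.9973) cross=16.938; C₋=(4.1188,-2.8676) cross=-16.938
θ=133°:   branch - wants cross < 0 → take C=(4.1188,-2.8676) (cross=-16.938)
θ=133°: ex = (C−B)/|BC| = (0.8001,-0.5998); ey = (0.5998,0.8001)
θ=133°: P = B + 1.30·ex + -2.81·ey = (-1.3274,-2.2968)

θ=5°: 0.84 -3.01
θ=43°: 0.06 -2.34
θ=133°: -1.33 -2.30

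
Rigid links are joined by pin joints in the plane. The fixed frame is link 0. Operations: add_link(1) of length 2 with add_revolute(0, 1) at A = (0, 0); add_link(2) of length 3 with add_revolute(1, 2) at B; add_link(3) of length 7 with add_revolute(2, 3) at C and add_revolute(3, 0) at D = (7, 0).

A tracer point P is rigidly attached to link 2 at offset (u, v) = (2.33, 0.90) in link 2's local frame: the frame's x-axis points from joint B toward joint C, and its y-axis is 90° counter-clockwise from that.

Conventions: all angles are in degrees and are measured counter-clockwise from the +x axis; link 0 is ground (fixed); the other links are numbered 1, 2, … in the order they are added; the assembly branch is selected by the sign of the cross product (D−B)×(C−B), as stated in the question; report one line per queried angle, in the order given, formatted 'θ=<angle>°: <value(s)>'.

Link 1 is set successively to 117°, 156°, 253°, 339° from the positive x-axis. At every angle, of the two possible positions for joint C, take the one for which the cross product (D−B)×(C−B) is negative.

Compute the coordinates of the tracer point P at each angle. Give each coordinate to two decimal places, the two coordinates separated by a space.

A=(0,0), D=(7.00,0)
θ=117°: B = A + 2.00·(cos117°, sin117°) = (-0.9080, 1.7820)
θ=117°: |BD| = 8.1063
θ=117°: circle(B,3.00) ∩ circle(D,7.00): a=1.5859, h=2.5465
θ=117°:   candidates: C₊=(1.1989,3.9176) cross=20.643; C₋=(0.0793,-1.0509) cross=-20.643
θ=117°:   branch - wants cross < 0 → take C=(0.0793,-1.0509) (cross=-20.643)
θ=117°: ex = (C−B)/|BC| = (0.3291,-0.9443); ey = (0.9443,0.3291)
θ=117°: P = B + 2.33·ex + 0.90·ey = (0.7087,-0.1220)
θ=156°: B = A + 2.00·(cos156°, sin156°) = (-1.8271, 0.8135)
θ=156°: |BD| = 8.8645
θ=156°: circle(B,3.00) ∩ circle(D,7.00): a=2.1761, h=2.0651
θ=156°:   candidates: C₊=(0.5293,2.6702) cross=18.306; C₋=(0.1503,-1.4426) cross=-18.306
θ=156°:   branch - wants cross < 0 → take C=(0.1503,-1.4426) (cross=-18.306)
θ=156°: ex = (C−B)/|BC| = (0.6591,-0.7520); ey = (0.7520,0.6591)
θ=156°: P = B + 2.33·ex + 0.90·ey = (0.3855,-0.3456)
θ=253°: B = A + 2.00·(cos253°, sin253°) = (-0.5847, -1.9126)
θ=253°: |BD| = 7.8222
θ=253°: circle(B,3.00) ∩ circle(D,7.00): a=1.3543, h=2.6769
θ=253°:   candidates: C₊=(0.0739,1.0142) cross=20.939; C₋=(1.3829,-4.1772) cross=-20.939
θ=253°:   branch - wants cross < 0 → take C=(1.3829,-4.1772) (cross=-20.939)
θ=253°: ex = (C−B)/|BC| = (0.6559,-0.7549); ey = (0.7549,0.6559)
θ=253°: P = B + 2.33·ex + 0.90·ey = (1.6229,-3.0811)
θ=339°: B = A + 2.00·(cos339°, sin339°) = (1.8672, -0.7167)
θ=339°: |BD| = 5.1826
θ=339°: circle(B,3.00) ∩ circle(D,7.00): a=-1.2677, h=2.7190
θ=339°:   candidates: C₊=(0.2356,1.8008) cross=14.092; C₋=(0.9876,-3.5849) cross=-14.092
θ=339°:   branch - wants cross < 0 → take C=(0.9876,-3.5849) (cross=-14.092)
θ=339°: ex = (C−B)/|BC| = (-0.2932,-0.9561); ey = (0.9561,-0.2932)
θ=339°: P = B + 2.33·ex + 0.90·ey = (2.0445,-3.2082)

θ=117°: 0.71 -0.12
θ=156°: 0.39 -0.35
θ=253°: 1.62 -3.08
θ=339°: 2.04 -3.21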